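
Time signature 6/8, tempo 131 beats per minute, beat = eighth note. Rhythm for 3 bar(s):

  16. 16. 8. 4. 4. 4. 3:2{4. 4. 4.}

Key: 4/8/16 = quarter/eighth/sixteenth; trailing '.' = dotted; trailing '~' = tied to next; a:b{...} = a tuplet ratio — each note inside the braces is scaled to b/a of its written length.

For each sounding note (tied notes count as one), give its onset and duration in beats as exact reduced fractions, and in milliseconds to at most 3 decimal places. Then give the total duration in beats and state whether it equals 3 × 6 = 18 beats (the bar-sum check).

1) 0.0ms=0b +343.511ms=3/4b
2) 343.511ms=3/4b +343.511ms=3/4b
3) 687.023ms=3/2b +687.023ms=3/2b
4) 1374.046ms=3b +1374.046ms=3b
5) 2748.092ms=6b +1374.046ms=3b
6) 4122.137ms=9b +1374.046ms=3b
7) 5496.183ms=12b +916.031ms=2b
8) 6412.214ms=14b +916.031ms=2b
9) 7328.244ms=16b +916.031ms=2b
Σ=18b of 18 (131bpm 6/8) — PASS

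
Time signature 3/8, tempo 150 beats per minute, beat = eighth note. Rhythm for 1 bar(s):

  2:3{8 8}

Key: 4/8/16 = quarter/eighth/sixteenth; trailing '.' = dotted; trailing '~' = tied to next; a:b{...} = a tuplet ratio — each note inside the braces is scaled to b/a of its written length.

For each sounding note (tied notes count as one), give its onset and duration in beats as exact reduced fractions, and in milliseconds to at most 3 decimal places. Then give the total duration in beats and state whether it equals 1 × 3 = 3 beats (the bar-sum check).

1) 0.0ms=0b +600.0ms=3/2b
2) 600.0ms=3/2b +600.0ms=3/2b
Σ=3b of 3 (150bpm 3/8) — PASS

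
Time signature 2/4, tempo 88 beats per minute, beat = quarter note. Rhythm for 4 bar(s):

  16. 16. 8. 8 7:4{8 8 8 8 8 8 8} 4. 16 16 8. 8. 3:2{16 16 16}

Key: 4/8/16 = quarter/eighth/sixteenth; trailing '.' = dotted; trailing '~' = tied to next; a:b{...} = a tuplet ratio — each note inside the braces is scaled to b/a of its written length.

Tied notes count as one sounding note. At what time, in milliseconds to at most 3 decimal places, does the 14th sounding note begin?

1. 0.0ms @ 0 + 255.682ms (3/8)
2. 255.682ms @ 3/8 + 255.682ms (3/8)
3. 511.364ms @ 3/4 + 511.364ms (3/4)
4. 1022.727ms @ 3/2 + 340.909ms (1/2)
5. 1363.636ms @ 2 + 194.805ms (2/7)
6. 1558.442ms @ 16/7 + 194.805ms (2/7)
7. 1753.247ms @ 18/7 + 194.805ms (2/7)
8. 1948.052ms @ 20/7 + 194.805ms (2/7)
9. 2142.857ms @ 22/7 + 194.805ms (2/7)
10. 2337.662ms @ 24/7 + 194.805ms (2/7)
11. 2532.468ms @ 26/7 + 194.805ms (2/7)
12. 2727.273ms @ 4 + 1022.727ms (3/2)
13. 3750.0ms @ 11/2 + 170.455ms (1/4)
14. 3920.455ms @ 23/4 + 170.455ms (1/4)
15. 4090.909ms @ 6 + 511.364ms (3/4)
16. 4602.273ms @ 27/4 + 511.364ms (3/4)
17. 5113.636ms @ 15/2 + 113.636ms (1/6)
18. 5227.273ms @ 23/3 + 113.636ms (1/6)
19. 5340.909ms @ 47/6 + 113.636ms (1/6)

note 14 onset = 23/4b = 3920.455ms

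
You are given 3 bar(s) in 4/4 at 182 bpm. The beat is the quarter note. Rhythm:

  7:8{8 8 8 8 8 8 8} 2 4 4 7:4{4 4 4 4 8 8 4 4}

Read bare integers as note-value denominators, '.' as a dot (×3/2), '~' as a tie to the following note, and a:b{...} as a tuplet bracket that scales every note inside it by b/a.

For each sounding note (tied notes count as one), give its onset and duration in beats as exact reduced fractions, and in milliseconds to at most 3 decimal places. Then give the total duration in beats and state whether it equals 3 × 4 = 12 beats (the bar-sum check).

1) 0.0ms=0b +188.383ms=4/7b
2) 188.383ms=4/7b +188.383ms=4/7b
3) 376.766ms=8/7b +188.383ms=4/7b
4) 565.149ms=12/7b +188.383ms=4/7b
5) 753.532ms=16/7b +188.383ms=4/7b
6) 941.915ms=20/7b +188.383ms=4/7b
7) 1130.298ms=24/7b +188.383ms=4/7b
8) 1318.681ms=4b +659.341ms=2b
9) 1978.022ms=6b +329.67ms=1b
10) 2307.692ms=7b +329.67ms=1b
11) 2637.363ms=8b +188.383ms=4/7b
12) 2825.746ms=60/7b +188.383ms=4/7b
13) 3014.129ms=64/7b +188.383ms=4/7b
14) 3202.512ms=68/7b +188.383ms=4/7b
15) 3390.895ms=72/7b +94.192ms=2/7b
16) 3485.086ms=74/7b +94.192ms=2/7b
17) 3579.278ms=76/7b +188.383ms=4/7b
18) 3767.661ms=80/7b +188.383ms=4/7b
Σ=12b of 12 (182bpm 4/4) — PASS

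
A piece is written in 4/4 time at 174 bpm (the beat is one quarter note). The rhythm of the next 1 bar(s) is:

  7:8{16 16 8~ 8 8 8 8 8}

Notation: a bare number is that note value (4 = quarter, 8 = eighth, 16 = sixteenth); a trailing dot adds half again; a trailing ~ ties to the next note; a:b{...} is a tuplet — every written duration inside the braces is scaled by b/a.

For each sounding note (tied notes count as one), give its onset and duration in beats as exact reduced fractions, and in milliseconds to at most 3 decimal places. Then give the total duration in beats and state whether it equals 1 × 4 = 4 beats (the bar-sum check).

1) 0.0ms=0b +98.522ms=2/7b
2) 98.522ms=2/7b +98.522ms=2/7b
3) 197.044ms=4/7b +394.089ms=8/7b
4) 591.133ms=12/7b +197.044ms=4/7b
5) 788.177ms=16/7b +197.044ms=4/7b
6) 985.222ms=20/7b +197.044ms=4/7b
7) 1182.266ms=24/7b +197.044ms=4/7b
Σ=4b of 4 (174bpm 4/4) — PASS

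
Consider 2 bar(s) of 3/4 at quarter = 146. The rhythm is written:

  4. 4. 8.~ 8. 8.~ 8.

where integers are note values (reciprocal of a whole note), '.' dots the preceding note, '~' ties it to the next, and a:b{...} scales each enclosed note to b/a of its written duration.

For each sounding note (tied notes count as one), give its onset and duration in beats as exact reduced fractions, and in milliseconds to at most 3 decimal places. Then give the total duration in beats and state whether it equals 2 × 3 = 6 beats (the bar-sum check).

1) 0.0ms=0b +616.438ms=3/2b
2) 616.438ms=3/2b +616.438ms=3/2b
3) 1232.877ms=3b +616.438ms=3/2b
4) 1849.315ms=9/2b +616.438ms=3/2b
Σ=6b of 6 (146bpm 3/4) — PASS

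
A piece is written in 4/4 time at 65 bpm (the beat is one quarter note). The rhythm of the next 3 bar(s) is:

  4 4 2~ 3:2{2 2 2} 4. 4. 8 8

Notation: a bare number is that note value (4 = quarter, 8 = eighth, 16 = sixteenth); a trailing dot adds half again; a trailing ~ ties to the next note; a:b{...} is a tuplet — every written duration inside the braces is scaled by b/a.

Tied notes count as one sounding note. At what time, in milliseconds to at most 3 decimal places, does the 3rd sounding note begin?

1. 0.0ms @ 0 + 923.077ms (1)
2. 923.077ms @ 1 + 923.077ms (1)
3. 1846.154ms @ 2 + 3076.923ms (10/3)
4. 4923.077ms @ 16/3 + 1230.769ms (4/3)
5. 6153.846ms @ 20/3 + 1230.769ms (4/3)
6. 7384.615ms @ 8 + 1384.615ms (3/2)
7. 8769.231ms @ 19/2 + 1384.615ms (3/2)
8. 10153.846ms @ 11 + 461.538ms (1/2)
9. 10615.385ms @ 23/2 + 461.538ms (1/2)

note 3 onset = 2b = 1846.154ms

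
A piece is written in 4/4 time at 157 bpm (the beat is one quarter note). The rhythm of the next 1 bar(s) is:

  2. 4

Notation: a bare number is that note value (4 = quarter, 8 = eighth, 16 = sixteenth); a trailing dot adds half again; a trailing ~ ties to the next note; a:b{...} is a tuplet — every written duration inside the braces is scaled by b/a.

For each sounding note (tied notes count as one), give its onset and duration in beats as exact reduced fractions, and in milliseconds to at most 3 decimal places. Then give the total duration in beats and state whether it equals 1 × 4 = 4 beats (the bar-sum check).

1) 0.0ms=0b +1146.497ms=3b
2) 1146.497ms=3b +382.166ms=1b
Σ=4b of 4 (157bpm 4/4) — PASS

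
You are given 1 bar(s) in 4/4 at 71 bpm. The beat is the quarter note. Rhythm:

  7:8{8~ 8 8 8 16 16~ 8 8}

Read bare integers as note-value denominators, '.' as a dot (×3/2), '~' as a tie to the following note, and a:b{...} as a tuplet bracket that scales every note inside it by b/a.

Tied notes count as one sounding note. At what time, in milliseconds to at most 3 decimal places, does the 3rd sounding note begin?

note 3 onset = 12/7b = 1448.692ms

1. 0.0ms @ 0 + 965.795ms (8/7)
2. 965.795ms @ 8/7 + 482.897ms (4/7)
3. 1448.692ms @ 12/7 + 482.897ms (4/7)
4. 1931.59ms @ 16/7 + 241.449ms (2/7)
5. 2173.038ms @ 18/7 + 724.346ms (6/7)
6. 2897.384ms @ 24/7 + 482.897ms (4/7)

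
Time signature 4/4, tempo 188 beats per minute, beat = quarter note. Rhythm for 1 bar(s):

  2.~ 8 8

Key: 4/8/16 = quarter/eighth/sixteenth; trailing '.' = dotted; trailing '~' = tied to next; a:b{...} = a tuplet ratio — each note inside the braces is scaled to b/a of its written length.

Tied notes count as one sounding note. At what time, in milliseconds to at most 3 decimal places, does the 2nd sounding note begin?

1. 0.0ms @ 0 + 1117.021ms (7/2)
2. 1117.021ms @ 7/2 + 159.574ms (1/2)

note 2 onset = 7/2b = 1117.021ms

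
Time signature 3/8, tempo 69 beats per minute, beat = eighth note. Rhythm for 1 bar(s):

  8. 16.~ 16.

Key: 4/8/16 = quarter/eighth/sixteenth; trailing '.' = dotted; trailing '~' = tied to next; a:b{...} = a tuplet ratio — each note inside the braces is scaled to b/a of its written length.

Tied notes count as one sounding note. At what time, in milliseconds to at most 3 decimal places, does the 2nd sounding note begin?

note 2 onset = 3/2b = 1304.348ms

1. 0.0ms @ 0 + 1304.348ms (3/2)
2. 1304.348ms @ 3/2 + 1304.348ms (3/2)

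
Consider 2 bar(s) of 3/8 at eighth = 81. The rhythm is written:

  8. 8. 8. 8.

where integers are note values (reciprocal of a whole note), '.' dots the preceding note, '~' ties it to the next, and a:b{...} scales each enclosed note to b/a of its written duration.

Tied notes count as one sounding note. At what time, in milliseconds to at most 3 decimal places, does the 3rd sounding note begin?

1. 0.0ms @ 0 + 1111.111ms (3/2)
2. 1111.111ms @ 3/2 + 1111.111ms (3/2)
3. 2222.222ms @ 3 + 1111.111ms (3/2)
4. 3333.333ms @ 9/2 + 1111.111ms (3/2)

note 3 onset = 3b = 2222.222ms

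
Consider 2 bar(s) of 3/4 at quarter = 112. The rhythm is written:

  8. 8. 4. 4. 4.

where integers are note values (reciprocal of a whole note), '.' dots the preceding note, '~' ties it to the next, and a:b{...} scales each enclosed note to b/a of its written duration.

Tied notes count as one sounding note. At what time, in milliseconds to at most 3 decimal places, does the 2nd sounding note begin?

1. 0.0ms @ 0 + 401.786ms (3/4)
2. 401.786ms @ 3/4 + 401.786ms (3/4)
3. 803.571ms @ 3/2 + 803.571ms (3/2)
4. 1607.143ms @ 3 + 803.571ms (3/2)
5. 2410.714ms @ 9/2 + 803.571ms (3/2)

note 2 onset = 3/4b = 401.786ms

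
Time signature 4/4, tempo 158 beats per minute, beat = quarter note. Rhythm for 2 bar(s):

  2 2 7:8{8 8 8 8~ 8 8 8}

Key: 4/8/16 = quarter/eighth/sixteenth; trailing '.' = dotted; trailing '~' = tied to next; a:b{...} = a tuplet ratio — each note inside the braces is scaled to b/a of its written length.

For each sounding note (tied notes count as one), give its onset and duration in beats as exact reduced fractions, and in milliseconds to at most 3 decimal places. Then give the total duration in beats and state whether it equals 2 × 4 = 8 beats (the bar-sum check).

1) 0.0ms=0b +759.494ms=2b
2) 759.494ms=2b +759.494ms=2b
3) 1518.987ms=4b +216.998ms=4/7b
4) 1735.986ms=32/7b +216.998ms=4/7b
5) 1952.984ms=36/7b +216.998ms=4/7b
6) 2169.982ms=40/7b +433.996ms=8/7b
7) 2603.978ms=48/7b +216.998ms=4/7b
8) 2820.976ms=52/7b +216.998ms=4/7b
Σ=8b of 8 (158bpm 4/4) — PASS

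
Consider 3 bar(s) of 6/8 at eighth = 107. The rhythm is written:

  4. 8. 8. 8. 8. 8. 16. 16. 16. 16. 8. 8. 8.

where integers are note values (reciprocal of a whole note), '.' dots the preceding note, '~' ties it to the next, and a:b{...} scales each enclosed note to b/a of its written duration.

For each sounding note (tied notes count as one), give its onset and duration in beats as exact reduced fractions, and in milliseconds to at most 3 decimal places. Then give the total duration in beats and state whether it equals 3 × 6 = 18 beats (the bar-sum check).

1) 0.0ms=0b +1682.243ms=3b
2) 1682.243ms=3b +841.121ms=3/2b
3) 2523.364ms=9/2b +841.121ms=3/2b
4) 3364.486ms=6b +841.121ms=3/2b
5) 4205.607ms=15/2b +841.121ms=3/2b
6) 5046.729ms=9b +841.121ms=3/2b
7) 5887.85ms=21/2b +420.561ms=3/4b
8) 6308.411ms=45/4b +420.561ms=3/4b
9) 6728.972ms=12b +420.561ms=3/4b
10) 7149.533ms=51/4b +420.561ms=3/4b
11) 7570.093ms=27/2b +841.121ms=3/2b
12) 8411.215ms=15b +841.121ms=3/2b
13) 9252.336ms=33/2b +841.121ms=3/2b
Σ=18b of 18 (107bpm 6/8) — PASS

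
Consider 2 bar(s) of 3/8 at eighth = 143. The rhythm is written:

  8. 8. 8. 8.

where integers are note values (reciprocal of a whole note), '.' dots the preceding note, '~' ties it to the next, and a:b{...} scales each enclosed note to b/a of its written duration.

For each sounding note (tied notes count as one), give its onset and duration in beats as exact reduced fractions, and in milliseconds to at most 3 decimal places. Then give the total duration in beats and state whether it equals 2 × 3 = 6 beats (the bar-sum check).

1) 0.0ms=0b +629.371ms=3/2b
2) 629.371ms=3/2b +629.371ms=3/2b
3) 1258.741ms=3b +629.371ms=3/2b
4) 1888.112ms=9/2b +629.371ms=3/2b
Σ=6b of 6 (143bpm 3/8) — PASS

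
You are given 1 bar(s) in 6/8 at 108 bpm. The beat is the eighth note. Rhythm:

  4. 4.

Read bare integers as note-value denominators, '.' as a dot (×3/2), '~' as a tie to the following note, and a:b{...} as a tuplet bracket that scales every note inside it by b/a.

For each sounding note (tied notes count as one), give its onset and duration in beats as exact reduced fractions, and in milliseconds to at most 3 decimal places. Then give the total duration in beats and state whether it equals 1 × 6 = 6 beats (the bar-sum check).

1) 0.0ms=0b +1666.667ms=3b
2) 1666.667ms=3b +1666.667ms=3b
Σ=6b of 6 (108bpm 6/8) — PASS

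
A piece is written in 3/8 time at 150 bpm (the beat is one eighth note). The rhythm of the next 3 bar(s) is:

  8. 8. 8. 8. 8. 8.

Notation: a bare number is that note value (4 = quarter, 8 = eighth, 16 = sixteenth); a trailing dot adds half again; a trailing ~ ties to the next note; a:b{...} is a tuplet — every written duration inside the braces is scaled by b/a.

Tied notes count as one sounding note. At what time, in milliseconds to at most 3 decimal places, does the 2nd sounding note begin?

note 2 onset = 3/2b = 600.0ms

1. 0.0ms @ 0 + 600.0ms (3/2)
2. 600.0ms @ 3/2 + 600.0ms (3/2)
3. 1200.0ms @ 3 + 600.0ms (3/2)
4. 1800.0ms @ 9/2 + 600.0ms (3/2)
5. 2400.0ms @ 6 + 600.0ms (3/2)
6. 3000.0ms @ 15/2 + 600.0ms (3/2)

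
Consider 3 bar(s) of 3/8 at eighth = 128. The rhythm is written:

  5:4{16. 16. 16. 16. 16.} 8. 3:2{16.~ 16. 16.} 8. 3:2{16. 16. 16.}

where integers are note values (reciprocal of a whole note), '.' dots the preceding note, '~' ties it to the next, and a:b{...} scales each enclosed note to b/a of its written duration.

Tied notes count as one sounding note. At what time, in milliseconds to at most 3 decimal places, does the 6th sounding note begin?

note 6 onset = 3b = 1406.25ms

1. 0.0ms @ 0 + 281.25ms (3/5)
2. 281.25ms @ 3/5 + 281.25ms (3/5)
3. 562.5ms @ 6/5 + 281.25ms (3/5)
4. 843.75ms @ 9/5 + 281.25ms (3/5)
5. 1125.0ms @ 12/5 + 281.25ms (3/5)
6. 1406.25ms @ 3 + 703.125ms (3/2)
7. 2109.375ms @ 9/2 + 468.75ms (1)
8. 2578.125ms @ 11/2 + 234.375ms (1/2)
9. 2812.5ms @ 6 + 703.125ms (3/2)
10. 3515.625ms @ 15/2 + 234.375ms (1/2)
11. 3750.0ms @ 8 + 234.375ms (1/2)
12. 3984.375ms @ 17/2 + 234.375ms (1/2)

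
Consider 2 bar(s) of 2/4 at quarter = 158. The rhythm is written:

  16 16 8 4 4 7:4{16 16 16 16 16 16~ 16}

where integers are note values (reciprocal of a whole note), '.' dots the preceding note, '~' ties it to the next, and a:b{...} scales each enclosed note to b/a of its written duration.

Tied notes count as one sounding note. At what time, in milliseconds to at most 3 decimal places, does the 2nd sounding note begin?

note 2 onset = 1/4b = 94.937ms

1. 0.0ms @ 0 + 94.937ms (1/4)
2. 94.937ms @ 1/4 + 94.937ms (1/4)
3. 189.873ms @ 1/2 + 189.873ms (1/2)
4. 379.747ms @ 1 + 379.747ms (1)
5. 759.494ms @ 2 + 379.747ms (1)
6. 1139.241ms @ 3 + 54.25ms (1/7)
7. 1193.49ms @ 22/7 + 54.25ms (1/7)
8. 1247.74ms @ 23/7 + 54.25ms (1/7)
9. 1301.989ms @ 24/7 + 54.25ms (1/7)
10. 1356.239ms @ 25/7 + 54.25ms (1/7)
11. 1410.488ms @ 26/7 + 108.499ms (2/7)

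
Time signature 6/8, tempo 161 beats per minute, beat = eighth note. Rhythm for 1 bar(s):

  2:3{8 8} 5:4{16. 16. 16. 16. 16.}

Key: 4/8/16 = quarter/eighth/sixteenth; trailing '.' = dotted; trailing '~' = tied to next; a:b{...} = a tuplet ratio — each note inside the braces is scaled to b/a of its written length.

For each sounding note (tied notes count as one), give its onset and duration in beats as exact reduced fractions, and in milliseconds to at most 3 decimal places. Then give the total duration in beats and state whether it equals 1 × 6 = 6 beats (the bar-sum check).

1) 0.0ms=0b +559.006ms=3/2b
2) 559.006ms=3/2b +559.006ms=3/2b
3) 1118.012ms=3b +223.602ms=3/5b
4) 1341.615ms=18/5b +223.602ms=3/5b
5) 1565.217ms=21/5b +223.602ms=3/5b
6) 1788.82ms=24/5b +223.602ms=3/5b
7) 2012.422ms=27/5b +223.602ms=3/5b
Σ=6b of 6 (161bpm 6/8) — PASS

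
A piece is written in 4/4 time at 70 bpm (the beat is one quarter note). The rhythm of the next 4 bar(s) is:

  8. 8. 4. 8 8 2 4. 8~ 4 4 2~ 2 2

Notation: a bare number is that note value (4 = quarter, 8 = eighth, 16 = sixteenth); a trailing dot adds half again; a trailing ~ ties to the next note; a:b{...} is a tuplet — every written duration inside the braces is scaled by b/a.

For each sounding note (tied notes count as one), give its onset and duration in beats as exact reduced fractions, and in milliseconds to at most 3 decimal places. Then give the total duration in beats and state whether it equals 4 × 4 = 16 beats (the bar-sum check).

1) 0.0ms=0b +642.857ms=3/4b
2) 642.857ms=3/4b +642.857ms=3/4b
3) 1285.714ms=3/2b +1285.714ms=3/2b
4) 2571.429ms=3b +428.571ms=1/2b
5) 3000.0ms=7/2b +428.571ms=1/2b
6) 3428.571ms=4b +1714.286ms=2b
7) 5142.857ms=6b +1285.714ms=3/2b
8) 6428.571ms=15/2b +1285.714ms=3/2b
9) 7714.286ms=9b +857.143ms=1b
10) 8571.429ms=10b +3428.571ms=4b
11) 12000.0ms=14b +1714.286ms=2b
Σ=16b of 16 (70bpm 4/4) — PASS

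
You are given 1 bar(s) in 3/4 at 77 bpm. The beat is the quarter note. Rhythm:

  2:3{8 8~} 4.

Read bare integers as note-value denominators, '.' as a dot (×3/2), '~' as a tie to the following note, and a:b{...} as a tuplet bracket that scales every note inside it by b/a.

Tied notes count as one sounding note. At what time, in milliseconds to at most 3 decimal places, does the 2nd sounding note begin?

1. 0.0ms @ 0 + 584.416ms (3/4)
2. 584.416ms @ 3/4 + 1753.247ms (9/4)

note 2 onset = 3/4b = 584.416ms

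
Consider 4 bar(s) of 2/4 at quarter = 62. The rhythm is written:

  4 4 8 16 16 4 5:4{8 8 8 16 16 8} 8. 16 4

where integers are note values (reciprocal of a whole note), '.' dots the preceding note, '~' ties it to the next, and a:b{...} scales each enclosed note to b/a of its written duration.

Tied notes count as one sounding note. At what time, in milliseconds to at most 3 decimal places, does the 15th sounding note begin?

1. 0.0ms @ 0 + 967.742ms (1)
2. 967.742ms @ 1 + 967.742ms (1)
3. 1935.484ms @ 2 + 483.871ms (1/2)
4. 2419.355ms @ 5/2 + 241.935ms (1/4)
5. 2661.29ms @ 11/4 + 241.935ms (1/4)
6. 2903.226ms @ 3 + 967.742ms (1)
7. 3870.968ms @ 4 + 387.097ms (2/5)
8. 4258.065ms @ 22/5 + 387.097ms (2/5)
9. 4645.161ms @ 24/5 + 387.097ms (2/5)
10. 5032.258ms @ 26/5 + 193.548ms (1/5)
11. 5225.806ms @ 27/5 + 193.548ms (1/5)
12. 5419.355ms @ 28/5 + 387.097ms (2/5)
13. 5806.452ms @ 6 + 725.806ms (3/4)
14. 6532.258ms @ 27/4 + 241.935ms (1/4)
15. 6774.194ms @ 7 + 967.742ms (1)

note 15 onset = 7b = 6774.194ms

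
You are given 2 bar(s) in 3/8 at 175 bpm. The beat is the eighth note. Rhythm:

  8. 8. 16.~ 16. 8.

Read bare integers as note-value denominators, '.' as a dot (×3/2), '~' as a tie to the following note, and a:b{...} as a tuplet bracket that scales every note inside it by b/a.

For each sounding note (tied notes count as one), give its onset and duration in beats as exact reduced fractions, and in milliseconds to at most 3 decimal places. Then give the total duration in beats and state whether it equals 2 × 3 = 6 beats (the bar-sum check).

1) 0.0ms=0b +514.286ms=3/2b
2) 514.286ms=3/2b +514.286ms=3/2b
3) 1028.571ms=3b +514.286ms=3/2b
4) 1542.857ms=9/2b +514.286ms=3/2b
Σ=6b of 6 (175bpm 3/8) — PASS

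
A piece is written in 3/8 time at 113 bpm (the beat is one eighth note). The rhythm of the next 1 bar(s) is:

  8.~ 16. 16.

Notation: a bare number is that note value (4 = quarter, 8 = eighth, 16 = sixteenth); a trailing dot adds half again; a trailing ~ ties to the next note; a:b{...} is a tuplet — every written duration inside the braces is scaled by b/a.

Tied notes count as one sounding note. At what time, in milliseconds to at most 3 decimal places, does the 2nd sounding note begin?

note 2 onset = 9/4b = 1194.69ms

1. 0.0ms @ 0 + 1194.69ms (9/4)
2. 1194.69ms @ 9/4 + 398.23ms (3/4)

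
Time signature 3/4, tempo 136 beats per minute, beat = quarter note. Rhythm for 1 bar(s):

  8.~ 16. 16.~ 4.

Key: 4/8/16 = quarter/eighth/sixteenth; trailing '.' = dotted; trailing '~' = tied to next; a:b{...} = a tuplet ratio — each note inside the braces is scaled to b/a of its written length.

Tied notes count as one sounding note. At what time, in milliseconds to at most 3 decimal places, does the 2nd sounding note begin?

note 2 onset = 9/8b = 496.324ms

1. 0.0ms @ 0 + 496.324ms (9/8)
2. 496.324ms @ 9/8 + 827.206ms (15/8)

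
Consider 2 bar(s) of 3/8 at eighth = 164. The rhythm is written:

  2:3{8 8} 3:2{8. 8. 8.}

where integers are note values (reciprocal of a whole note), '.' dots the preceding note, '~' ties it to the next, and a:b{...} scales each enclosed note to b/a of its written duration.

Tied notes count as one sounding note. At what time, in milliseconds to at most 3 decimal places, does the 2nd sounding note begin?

1. 0.0ms @ 0 + 548.78ms (3/2)
2. 548.78ms @ 3/2 + 548.78ms (3/2)
3. 1097.561ms @ 3 + 365.854ms (1)
4. 1463.415ms @ 4 + 365.854ms (1)
5. 1829.268ms @ 5 + 365.854ms (1)

note 2 onset = 3/2b = 548.78ms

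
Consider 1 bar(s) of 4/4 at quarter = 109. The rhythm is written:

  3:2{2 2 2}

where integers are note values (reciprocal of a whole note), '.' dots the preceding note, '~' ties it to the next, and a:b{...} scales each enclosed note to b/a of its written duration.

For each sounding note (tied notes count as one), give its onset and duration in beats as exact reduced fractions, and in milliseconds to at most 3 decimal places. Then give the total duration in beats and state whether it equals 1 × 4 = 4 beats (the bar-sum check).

1) 0.0ms=0b +733.945ms=4/3b
2) 733.945ms=4/3b +733.945ms=4/3b
3) 1467.89ms=8/3b +733.945ms=4/3b
Σ=4b of 4 (109bpm 4/4) — PASS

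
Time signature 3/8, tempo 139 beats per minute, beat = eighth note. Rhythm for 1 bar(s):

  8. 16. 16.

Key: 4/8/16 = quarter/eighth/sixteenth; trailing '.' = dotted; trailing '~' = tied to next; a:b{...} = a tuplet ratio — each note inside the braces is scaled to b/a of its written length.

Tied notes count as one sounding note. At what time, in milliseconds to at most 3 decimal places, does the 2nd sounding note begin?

1. 0.0ms @ 0 + 647.482ms (3/2)
2. 647.482ms @ 3/2 + 323.741ms (3/4)
3. 971.223ms @ 9/4 + 323.741ms (3/4)

note 2 onset = 3/2b = 647.482ms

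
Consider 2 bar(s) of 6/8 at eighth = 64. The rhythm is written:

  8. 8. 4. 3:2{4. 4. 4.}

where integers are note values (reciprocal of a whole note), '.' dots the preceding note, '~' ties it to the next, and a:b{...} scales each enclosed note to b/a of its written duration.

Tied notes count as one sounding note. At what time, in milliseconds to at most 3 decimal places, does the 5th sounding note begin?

1. 0.0ms @ 0 + 1406.25ms (3/2)
2. 1406.25ms @ 3/2 + 1406.25ms (3/2)
3. 2812.5ms @ 3 + 2812.5ms (3)
4. 5625.0ms @ 6 + 1875.0ms (2)
5. 7500.0ms @ 8 + 1875.0ms (2)
6. 9375.0ms @ 10 + 1875.0ms (2)

note 5 onset = 8b = 7500.0ms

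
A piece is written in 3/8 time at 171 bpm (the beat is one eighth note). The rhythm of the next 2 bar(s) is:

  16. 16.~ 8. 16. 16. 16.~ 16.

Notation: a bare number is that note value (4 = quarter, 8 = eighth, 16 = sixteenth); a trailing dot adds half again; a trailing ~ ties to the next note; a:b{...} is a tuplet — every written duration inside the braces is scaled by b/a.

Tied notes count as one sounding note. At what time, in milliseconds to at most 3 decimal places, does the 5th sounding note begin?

1. 0.0ms @ 0 + 263.158ms (3/4)
2. 263.158ms @ 3/4 + 789.474ms (9/4)
3. 1052.632ms @ 3 + 263.158ms (3/4)
4. 1315.789ms @ 15/4 + 263.158ms (3/4)
5. 1578.947ms @ 9/2 + 526.316ms (3/2)

note 5 onset = 9/2b = 1578.947ms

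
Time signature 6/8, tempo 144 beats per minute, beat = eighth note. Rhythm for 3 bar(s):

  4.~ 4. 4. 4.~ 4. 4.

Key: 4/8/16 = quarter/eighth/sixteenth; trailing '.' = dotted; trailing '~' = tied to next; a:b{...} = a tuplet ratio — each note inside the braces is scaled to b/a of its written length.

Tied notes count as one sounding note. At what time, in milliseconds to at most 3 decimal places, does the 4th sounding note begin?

1. 0.0ms @ 0 + 2500.0ms (6)
2. 2500.0ms @ 6 + 1250.0ms (3)
3. 3750.0ms @ 9 + 2500.0ms (6)
4. 6250.0ms @ 15 + 1250.0ms (3)

note 4 onset = 15b = 6250.0ms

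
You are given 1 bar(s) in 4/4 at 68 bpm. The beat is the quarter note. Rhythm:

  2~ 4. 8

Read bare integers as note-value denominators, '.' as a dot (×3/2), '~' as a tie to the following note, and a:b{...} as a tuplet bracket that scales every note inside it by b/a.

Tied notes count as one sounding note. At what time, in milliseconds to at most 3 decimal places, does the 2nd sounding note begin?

1. 0.0ms @ 0 + 3088.235ms (7/2)
2. 3088.235ms @ 7/2 + 441.176ms (1/2)

note 2 onset = 7/2b = 3088.235ms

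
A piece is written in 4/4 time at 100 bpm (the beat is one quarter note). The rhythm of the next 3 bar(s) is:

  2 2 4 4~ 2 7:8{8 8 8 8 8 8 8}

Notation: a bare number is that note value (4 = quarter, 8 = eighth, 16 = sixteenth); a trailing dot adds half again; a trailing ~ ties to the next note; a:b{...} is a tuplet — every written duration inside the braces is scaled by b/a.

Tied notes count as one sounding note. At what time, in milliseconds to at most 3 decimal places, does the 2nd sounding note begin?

note 2 onset = 2b = 1200.0ms

1. 0.0ms @ 0 + 1200.0ms (2)
2. 1200.0ms @ 2 + 1200.0ms (2)
3. 2400.0ms @ 4 + 600.0ms (1)
4. 3000.0ms @ 5 + 1800.0ms (3)
5. 4800.0ms @ 8 + 342.857ms (4/7)
6. 5142.857ms @ 60/7 + 342.857ms (4/7)
7. 5485.714ms @ 64/7 + 342.857ms (4/7)
8. 5828.571ms @ 68/7 + 342.857ms (4/7)
9. 6171.429ms @ 72/7 + 342.857ms (4/7)
10. 6514.286ms @ 76/7 + 342.857ms (4/7)
11. 6857.143ms @ 80/7 + 342.857ms (4/7)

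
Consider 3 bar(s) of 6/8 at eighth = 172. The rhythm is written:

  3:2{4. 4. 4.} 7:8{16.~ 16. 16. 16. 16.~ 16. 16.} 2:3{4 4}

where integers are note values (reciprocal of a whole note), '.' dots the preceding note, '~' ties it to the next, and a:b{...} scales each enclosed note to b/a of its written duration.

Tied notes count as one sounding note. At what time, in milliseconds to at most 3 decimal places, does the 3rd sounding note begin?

1. 0.0ms @ 0 + 697.674ms (2)
2. 697.674ms @ 2 + 697.674ms (2)
3. 1395.349ms @ 4 + 697.674ms (2)
4. 2093.023ms @ 6 + 598.007ms (12/7)
5. 2691.03ms @ 54/7 + 299.003ms (6/7)
6. 2990.033ms @ 60/7 + 299.003ms (6/7)
7. 3289.037ms @ 66/7 + 598.007ms (12/7)
8. 3887.043ms @ 78/7 + 299.003ms (6/7)
9. 4186.047ms @ 12 + 1046.512ms (3)
10. 5232.558ms @ 15 + 1046.512ms (3)

note 3 onset = 4b = 1395.349ms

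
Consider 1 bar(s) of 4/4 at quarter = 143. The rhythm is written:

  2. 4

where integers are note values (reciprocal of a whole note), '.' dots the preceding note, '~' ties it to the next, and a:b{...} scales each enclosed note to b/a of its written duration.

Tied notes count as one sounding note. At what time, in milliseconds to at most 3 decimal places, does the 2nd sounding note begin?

note 2 onset = 3b = 1258.741ms

1. 0.0ms @ 0 + 1258.741ms (3)
2. 1258.741ms @ 3 + 419.58ms (1)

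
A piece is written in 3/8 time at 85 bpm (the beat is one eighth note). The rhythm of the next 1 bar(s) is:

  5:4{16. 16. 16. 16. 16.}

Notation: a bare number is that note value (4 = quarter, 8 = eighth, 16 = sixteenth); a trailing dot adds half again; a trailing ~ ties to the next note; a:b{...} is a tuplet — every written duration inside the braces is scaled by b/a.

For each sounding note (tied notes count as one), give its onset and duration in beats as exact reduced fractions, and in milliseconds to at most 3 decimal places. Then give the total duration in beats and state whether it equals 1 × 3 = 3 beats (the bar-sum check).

1) 0.0ms=0b +423.529ms=3/5b
2) 423.529ms=3/5b +423.529ms=3/5b
3) 847.059ms=6/5b +423.529ms=3/5b
4) 1270.588ms=9/5b +423.529ms=3/5b
5) 1694.118ms=12/5b +423.529ms=3/5b
Σ=3b of 3 (85bpm 3/8) — PASS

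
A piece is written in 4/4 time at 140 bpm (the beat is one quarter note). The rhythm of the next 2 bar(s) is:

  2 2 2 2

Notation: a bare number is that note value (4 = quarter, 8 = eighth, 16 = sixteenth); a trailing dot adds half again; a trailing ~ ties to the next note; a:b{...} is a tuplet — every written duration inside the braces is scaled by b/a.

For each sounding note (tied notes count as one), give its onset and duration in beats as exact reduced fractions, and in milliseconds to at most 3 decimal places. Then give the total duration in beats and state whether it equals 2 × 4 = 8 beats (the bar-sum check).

1) 0.0ms=0b +857.143ms=2b
2) 857.143ms=2b +857.143ms=2b
3) 1714.286ms=4b +857.143ms=2b
4) 2571.429ms=6b +857.143ms=2b
Σ=8b of 8 (140bpm 4/4) — PASS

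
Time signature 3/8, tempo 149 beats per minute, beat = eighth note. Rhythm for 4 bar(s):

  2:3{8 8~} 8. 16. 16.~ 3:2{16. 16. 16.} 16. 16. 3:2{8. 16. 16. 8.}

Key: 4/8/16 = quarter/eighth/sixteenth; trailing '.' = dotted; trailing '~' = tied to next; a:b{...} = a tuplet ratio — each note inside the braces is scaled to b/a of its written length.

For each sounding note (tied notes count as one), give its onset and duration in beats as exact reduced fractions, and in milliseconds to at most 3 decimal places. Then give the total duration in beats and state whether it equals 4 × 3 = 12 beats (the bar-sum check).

1) 0.0ms=0b +604.027ms=3/2b
2) 604.027ms=3/2b +1208.054ms=3b
3) 1812.081ms=9/2b +302.013ms=3/4b
4) 2114.094ms=21/4b +503.356ms=5/4b
5) 2617.45ms=13/2b +201.342ms=1/2b
6) 2818.792ms=7b +201.342ms=1/2b
7) 3020.134ms=15/2b +302.013ms=3/4b
8) 3322.148ms=33/4b +302.013ms=3/4b
9) 3624.161ms=9b +402.685ms=1b
10) 4026.846ms=10b +201.342ms=1/2b
11) 4228.188ms=21/2b +201.342ms=1/2b
12) 4429.53ms=11b +402.685ms=1b
Σ=12b of 12 (149bpm 3/8) — PASS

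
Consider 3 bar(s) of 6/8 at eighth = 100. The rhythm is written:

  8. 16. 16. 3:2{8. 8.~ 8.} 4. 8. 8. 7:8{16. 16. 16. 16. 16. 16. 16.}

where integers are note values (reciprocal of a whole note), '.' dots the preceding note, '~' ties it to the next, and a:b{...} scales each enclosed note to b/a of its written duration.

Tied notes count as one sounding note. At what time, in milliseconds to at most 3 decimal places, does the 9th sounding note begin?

1. 0.0ms @ 0 + 900.0ms (3/2)
2. 900.0ms @ 3/2 + 450.0ms (3/4)
3. 1350.0ms @ 9/4 + 450.0ms (3/4)
4. 1800.0ms @ 3 + 600.0ms (1)
5. 2400.0ms @ 4 + 1200.0ms (2)
6. 3600.0ms @ 6 + 1800.0ms (3)
7. 5400.0ms @ 9 + 900.0ms (3/2)
8. 6300.0ms @ 21/2 + 900.0ms (3/2)
9. 7200.0ms @ 12 + 514.286ms (6/7)
10. 7714.286ms @ 90/7 + 514.286ms (6/7)
11. 8228.571ms @ 96/7 + 514.286ms (6/7)
12. 8742.857ms @ 102/7 + 514.286ms (6/7)
13. 9257.143ms @ 108/7 + 514.286ms (6/7)
14. 9771.429ms @ 114/7 + 514.286ms (6/7)
15. 10285.714ms @ 120/7 + 514.286ms (6/7)

note 9 onset = 12b = 7200.0ms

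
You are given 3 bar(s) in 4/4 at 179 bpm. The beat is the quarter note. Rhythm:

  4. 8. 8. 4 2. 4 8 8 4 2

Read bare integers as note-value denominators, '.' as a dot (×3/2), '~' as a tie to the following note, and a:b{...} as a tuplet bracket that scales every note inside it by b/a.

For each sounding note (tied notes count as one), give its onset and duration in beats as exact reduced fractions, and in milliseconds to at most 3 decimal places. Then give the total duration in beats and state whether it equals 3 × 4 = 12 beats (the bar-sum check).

1) 0.0ms=0b +502.793ms=3/2b
2) 502.793ms=3/2b +251.397ms=3/4b
3) 754.19ms=9/4b +251.397ms=3/4b
4) 1005.587ms=3b +335.196ms=1b
5) 1340.782ms=4b +1005.587ms=3b
6) 2346.369ms=7b +335.196ms=1b
7) 2681.564ms=8b +167.598ms=1/2b
8) 2849.162ms=17/2b +167.598ms=1/2b
9) 3016.76ms=9b +335.196ms=1b
10) 3351.955ms=10b +670.391ms=2b
Σ=12b of 12 (179bpm 4/4) — PASS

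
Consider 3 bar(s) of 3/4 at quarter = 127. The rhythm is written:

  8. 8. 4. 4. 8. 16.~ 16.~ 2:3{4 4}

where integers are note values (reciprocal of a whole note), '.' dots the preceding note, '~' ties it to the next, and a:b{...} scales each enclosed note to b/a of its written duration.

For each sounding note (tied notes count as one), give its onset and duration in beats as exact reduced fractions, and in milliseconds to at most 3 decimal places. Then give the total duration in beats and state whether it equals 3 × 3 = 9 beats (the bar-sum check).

1) 0.0ms=0b +354.331ms=3/4b
2) 354.331ms=3/4b +354.331ms=3/4b
3) 708.661ms=3/2b +708.661ms=3/2b
4) 1417.323ms=3b +708.661ms=3/2b
5) 2125.984ms=9/2b +354.331ms=3/4b
6) 2480.315ms=21/4b +1062.992ms=9/4b
7) 3543.307ms=15/2b +708.661ms=3/2b
Σ=9b of 9 (127bpm 3/4) — PASS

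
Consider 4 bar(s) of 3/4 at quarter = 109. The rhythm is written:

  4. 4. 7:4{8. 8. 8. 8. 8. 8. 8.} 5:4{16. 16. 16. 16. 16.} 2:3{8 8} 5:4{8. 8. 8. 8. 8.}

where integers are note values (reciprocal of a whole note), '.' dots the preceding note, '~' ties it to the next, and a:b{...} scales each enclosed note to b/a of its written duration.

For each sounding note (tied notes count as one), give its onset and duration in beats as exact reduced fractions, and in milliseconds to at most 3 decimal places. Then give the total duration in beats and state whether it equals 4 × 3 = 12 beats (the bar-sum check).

1) 0.0ms=0b +825.688ms=3/2b
2) 825.688ms=3/2b +825.688ms=3/2b
3) 1651.376ms=3b +235.911ms=3/7b
4) 1887.287ms=24/7b +235.911ms=3/7b
5) 2123.198ms=27/7b +235.911ms=3/7b
6) 2359.109ms=30/7b +235.911ms=3/7b
7) 2595.02ms=33/7b +235.911ms=3/7b
8) 2830.931ms=36/7b +235.911ms=3/7b
9) 3066.841ms=39/7b +235.911ms=3/7b
10) 3302.752ms=6b +165.138ms=3/10b
11) 3467.89ms=63/10b +165.138ms=3/10b
12) 3633.028ms=33/5b +165.138ms=3/10b
13) 3798.165ms=69/10b +165.138ms=3/10b
14) 3963.303ms=36/5b +165.138ms=3/10b
15) 4128.44ms=15/2b +412.844ms=3/4b
16) 4541.284ms=33/4b +412.844ms=3/4b
17) 4954.128ms=9b +330.275ms=3/5b
18) 5284.404ms=48/5b +330.275ms=3/5b
19) 5614.679ms=51/5b +330.275ms=3/5b
20) 5944.954ms=54/5b +330.275ms=3/5b
21) 6275.229ms=57/5b +330.275ms=3/5b
Σ=12b of 12 (109bpm 3/4) — PASS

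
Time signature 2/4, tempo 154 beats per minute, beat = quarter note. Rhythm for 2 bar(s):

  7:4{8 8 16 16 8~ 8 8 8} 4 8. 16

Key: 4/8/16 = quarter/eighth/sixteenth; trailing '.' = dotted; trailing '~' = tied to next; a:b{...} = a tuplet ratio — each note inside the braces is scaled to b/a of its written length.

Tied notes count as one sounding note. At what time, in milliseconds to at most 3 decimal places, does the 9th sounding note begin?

note 9 onset = 3b = 1168.831ms

1. 0.0ms @ 0 + 111.317ms (2/7)
2. 111.317ms @ 2/7 + 111.317ms (2/7)
3. 222.635ms @ 4/7 + 55.659ms (1/7)
4. 278.293ms @ 5/7 + 55.659ms (1/7)
5. 333.952ms @ 6/7 + 222.635ms (4/7)
6. 556.586ms @ 10/7 + 111.317ms (2/7)
7. 667.904ms @ 12/7 + 111.317ms (2/7)
8. 779.221ms @ 2 + 389.61ms (1)
9. 1168.831ms @ 3 + 292.208ms (3/4)
10. 1461.039ms @ 15/4 + 97.403ms (1/4)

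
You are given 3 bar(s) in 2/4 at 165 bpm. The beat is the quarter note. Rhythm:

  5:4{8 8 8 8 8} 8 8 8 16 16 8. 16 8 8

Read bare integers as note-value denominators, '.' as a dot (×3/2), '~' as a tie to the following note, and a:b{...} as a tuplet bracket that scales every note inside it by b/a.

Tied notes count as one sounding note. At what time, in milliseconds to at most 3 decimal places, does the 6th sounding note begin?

note 6 onset = 2b = 727.273ms

1. 0.0ms @ 0 + 145.455ms (2/5)
2. 145.455ms @ 2/5 + 145.455ms (2/5)
3. 290.909ms @ 4/5 + 145.455ms (2/5)
4. 436.364ms @ 6/5 + 145.455ms (2/5)
5. 581.818ms @ 8/5 + 145.455ms (2/5)
6. 727.273ms @ 2 + 181.818ms (1/2)
7. 909.091ms @ 5/2 + 181.818ms (1/2)
8. 1090.909ms @ 3 + 181.818ms (1/2)
9. 1272.727ms @ 7/2 + 90.909ms (1/4)
10. 1363.636ms @ 15/4 + 90.909ms (1/4)
11. 1454.545ms @ 4 + 272.727ms (3/4)
12. 1727.273ms @ 19/4 + 90.909ms (1/4)
13. 1818.182ms @ 5 + 181.818ms (1/2)
14. 2000.0ms @ 11/2 + 181.818ms (1/2)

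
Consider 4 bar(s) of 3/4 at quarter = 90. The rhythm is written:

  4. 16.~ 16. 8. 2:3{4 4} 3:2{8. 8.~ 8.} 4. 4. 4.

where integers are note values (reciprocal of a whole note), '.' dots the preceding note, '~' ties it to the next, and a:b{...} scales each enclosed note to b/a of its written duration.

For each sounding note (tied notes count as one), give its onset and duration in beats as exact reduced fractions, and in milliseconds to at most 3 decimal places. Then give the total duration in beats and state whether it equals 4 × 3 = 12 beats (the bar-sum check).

1) 0.0ms=0b +1000.0ms=3/2b
2) 1000.0ms=3/2b +500.0ms=3/4b
3) 1500.0ms=9/4b +500.0ms=3/4b
4) 2000.0ms=3b +1000.0ms=3/2b
5) 3000.0ms=9/2b +1000.0ms=3/2b
6) 4000.0ms=6b +333.333ms=1/2b
7) 4333.333ms=13/2b +666.667ms=1b
8) 5000.0ms=15/2b +1000.0ms=3/2b
9) 6000.0ms=9b +1000.0ms=3/2b
10) 7000.0ms=21/2b +1000.0ms=3/2b
Σ=12b of 12 (90bpm 3/4) — PASS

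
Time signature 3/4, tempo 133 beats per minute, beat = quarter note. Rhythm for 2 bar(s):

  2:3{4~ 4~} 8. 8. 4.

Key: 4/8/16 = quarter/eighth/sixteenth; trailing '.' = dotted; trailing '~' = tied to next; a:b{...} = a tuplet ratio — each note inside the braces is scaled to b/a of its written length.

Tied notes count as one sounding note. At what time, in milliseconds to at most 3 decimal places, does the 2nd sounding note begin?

note 2 onset = 15/4b = 1691.729ms

1. 0.0ms @ 0 + 1691.729ms (15/4)
2. 1691.729ms @ 15/4 + 338.346ms (3/4)
3. 2030.075ms @ 9/2 + 676.692ms (3/2)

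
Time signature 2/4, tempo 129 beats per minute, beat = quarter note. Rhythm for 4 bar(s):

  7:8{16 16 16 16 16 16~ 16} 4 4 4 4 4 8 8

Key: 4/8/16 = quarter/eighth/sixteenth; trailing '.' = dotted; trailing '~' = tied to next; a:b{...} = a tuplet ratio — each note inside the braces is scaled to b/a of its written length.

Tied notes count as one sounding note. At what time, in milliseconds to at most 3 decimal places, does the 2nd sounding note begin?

note 2 onset = 2/7b = 132.89ms

1. 0.0ms @ 0 + 132.89ms (2/7)
2. 132.89ms @ 2/7 + 132.89ms (2/7)
3. 265.781ms @ 4/7 + 132.89ms (2/7)
4. 398.671ms @ 6/7 + 132.89ms (2/7)
5. 531.561ms @ 8/7 + 132.89ms (2/7)
6. 664.452ms @ 10/7 + 265.781ms (4/7)
7. 930.233ms @ 2 + 465.116ms (1)
8. 1395.349ms @ 3 + 465.116ms (1)
9. 1860.465ms @ 4 + 465.116ms (1)
10. 2325.581ms @ 5 + 465.116ms (1)
11. 2790.698ms @ 6 + 465.116ms (1)
12. 3255.814ms @ 7 + 232.558ms (1/2)
13. 3488.372ms @ 15/2 + 232.558ms (1/2)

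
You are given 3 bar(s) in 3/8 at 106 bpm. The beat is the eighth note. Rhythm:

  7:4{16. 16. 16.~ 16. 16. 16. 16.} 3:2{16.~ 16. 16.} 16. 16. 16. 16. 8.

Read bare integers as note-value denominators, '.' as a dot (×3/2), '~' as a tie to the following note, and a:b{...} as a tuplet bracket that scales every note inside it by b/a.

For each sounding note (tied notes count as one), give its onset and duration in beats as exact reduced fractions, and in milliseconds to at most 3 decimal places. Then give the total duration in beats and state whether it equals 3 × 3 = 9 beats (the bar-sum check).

1) 0.0ms=0b +242.588ms=3/7b
2) 242.588ms=3/7b +242.588ms=3/7b
3) 485.175ms=6/7b +485.175ms=6/7b
4) 970.35ms=12/7b +242.588ms=3/7b
5) 1212.938ms=15/7b +242.588ms=3/7b
6) 1455.526ms=18/7b +242.588ms=3/7b
7) 1698.113ms=3b +566.038ms=1b
8) 2264.151ms=4b +283.019ms=1/2b
9) 2547.17ms=9/2b +424.528ms=3/4b
10) 2971.698ms=21/4b +424.528ms=3/4b
11) 3396.226ms=6b +424.528ms=3/4b
12) 3820.755ms=27/4b +424.528ms=3/4b
13) 4245.283ms=15/2b +849.057ms=3/2b
Σ=9b of 9 (106bpm 3/8) — PASS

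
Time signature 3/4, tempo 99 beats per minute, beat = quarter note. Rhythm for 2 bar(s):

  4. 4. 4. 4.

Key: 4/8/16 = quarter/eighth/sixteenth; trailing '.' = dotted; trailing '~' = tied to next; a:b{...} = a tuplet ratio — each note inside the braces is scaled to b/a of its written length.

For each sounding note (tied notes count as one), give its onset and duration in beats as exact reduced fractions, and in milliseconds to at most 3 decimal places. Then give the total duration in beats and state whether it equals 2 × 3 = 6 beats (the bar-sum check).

1) 0.0ms=0b +909.091ms=3/2b
2) 909.091ms=3/2b +909.091ms=3/2b
3) 1818.182ms=3b +909.091ms=3/2b
4) 2727.273ms=9/2b +909.091ms=3/2b
Σ=6b of 6 (99bpm 3/4) — PASS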